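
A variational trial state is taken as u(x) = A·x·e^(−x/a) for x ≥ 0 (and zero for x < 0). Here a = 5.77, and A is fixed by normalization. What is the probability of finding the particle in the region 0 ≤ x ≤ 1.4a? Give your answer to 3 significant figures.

P ≈ 0.531

The probability is P = ∫ |u|² dx over [0, 1.4a].
The normalization integral ∫|u|²dx over the whole domain equals a^3/4·A², and A² cancels in the ratio.
Let t = x/a; then A² and the length scale cancel, so P = ∫_{0}^{1.4} t^2·e^(-2·t) dt ÷ ∫_{0}^{∞} t^2·e^(-2·t) dt.
Using ∫ t^2·e^(-2·t) dt = -(2·t^2 + 2·t + 1)·e^(-2·t)/4, the numerator is 1/4 - 193·e^(-14/5)/100 and the denominator is 1/4.
Taking the ratio, P = 0.5305.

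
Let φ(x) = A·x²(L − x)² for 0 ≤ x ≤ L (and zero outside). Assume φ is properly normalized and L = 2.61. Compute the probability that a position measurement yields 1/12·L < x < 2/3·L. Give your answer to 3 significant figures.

The probability is P = ∫ |φ|² dx over [1/12·L, 2/3·L].
Since A² = 1/(L^9/630), this is the region integral divided by the full normalization integral.
In terms of u = x/L (A² and the length scale cancel between numerator and denominator), P = [∫_{1/12}^{2/3} u^4·(1 - u)^4 du] / [∫_{0}^{1} u^4·(1 - u)^4 du].
Using ∫ u^4·(1 - u)^4 du = u^5·(70·u^4 - 315·u^3 + 540·u^2 - 420·u + 126)/630, the numerator is ≈ 0.0013568 and the denominator is 1/630.
Evaluating gives P = 0.8548.

P ≈ 0.855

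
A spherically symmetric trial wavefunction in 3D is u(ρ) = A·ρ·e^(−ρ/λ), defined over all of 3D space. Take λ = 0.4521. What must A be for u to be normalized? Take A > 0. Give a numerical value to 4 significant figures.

A ≈ 2.370

Require ∫ |u|² 4πρ² dρ = 1 over the whole domain.
The angular integral contributes 4π, leaving ∫₀^∞ ρ²|u|² dρ.
Using ∫₀^∞ ρⁿ e^(−αρ) dρ = n!/αⁿ⁺¹, with u = A·ρ·e^(−ρ/λ), the integral evaluates to A²·[3·π·λ^5].
Hence A² = 1/[3·π·λ^5].
With λ = 0.4521: A² = 5.6177 and A = 2.3702.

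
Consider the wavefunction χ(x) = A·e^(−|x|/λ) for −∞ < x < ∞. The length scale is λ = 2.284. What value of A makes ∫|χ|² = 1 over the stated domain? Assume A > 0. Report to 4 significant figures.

Normalization requires ∫|χ|² dx = 1, integrated from −∞ to ∞.
Recall ∫₀^∞ x^m e^(−x/β) dx = m!·β^(m+1), carrying out the integral gives A² · λ.
Substituting λ = 2.284 gives A² = 0.43783, so A = 0.66169.

A ≈ 0.6617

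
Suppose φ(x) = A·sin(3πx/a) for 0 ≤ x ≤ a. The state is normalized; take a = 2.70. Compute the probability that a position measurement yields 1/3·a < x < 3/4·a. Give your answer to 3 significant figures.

P ≈ 0.364

The probability is P = ∫ |φ|² dx over [1/3·a, 3/4·a].
Since A² = 1/(a/2), this is the region integral divided by the full normalization integral.
In terms of u = x/a (A² and the length scale cancel between numerator and denominator), P = [∫_{1/3}^{3/4} sin(3·π·u)^2 du] / [∫_{0}^{1} sin(3·π·u)^2 du].
An antiderivative of sin(3·π·u)^2 is u/2 - sin(6·π·u)/(12·π); evaluating from 1/3 to 3/4 gives 5/24 - 1/(12·π), while the full integral is 1/2.
This works out to P = (-2 + 5·π)/(12·π).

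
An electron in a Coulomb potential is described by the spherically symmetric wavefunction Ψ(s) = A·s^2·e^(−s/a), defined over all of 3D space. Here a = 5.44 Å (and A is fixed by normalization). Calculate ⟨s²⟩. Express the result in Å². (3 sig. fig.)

⟨s^2⟩ ≈ 414 Å^2

By definition ⟨s²⟩ = ∫ s^2 |Ψ(s)|² 4πs² ds.
With ∫₀^∞ s^8 e^(−αs) ds = 8!/α^9, the ratio of the moment integral to the normalization integral gives ⟨s²⟩ = 14·a^2.
Putting a = 5.44 gives 414.3.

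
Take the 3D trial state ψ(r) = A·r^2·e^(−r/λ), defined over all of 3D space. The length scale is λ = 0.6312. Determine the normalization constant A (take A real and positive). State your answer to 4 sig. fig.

A ≈ 0.5953

Require ∫ |ψ|² 4πr² dr = 1 over the whole domain.
Recall ∫₀^∞ r^m e^(−r/β) dr = m!·β^(m+1), ∫|ψ|² 4πr² dr = A²·(45·π·λ^7/2).
So A² = (45·π·λ^7/2)^(−1).
Plugging in λ = 0.6312 yields A = 0.59532.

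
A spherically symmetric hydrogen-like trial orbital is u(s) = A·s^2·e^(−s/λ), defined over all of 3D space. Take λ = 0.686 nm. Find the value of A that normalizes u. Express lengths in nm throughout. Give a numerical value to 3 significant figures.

A ≈ 0.445 nm^(-7/2)

Normalization requires ∫|u|² 4πs² ds = 1, integrated from 0 to ∞.
(Spherical symmetry: dV = 4πs² ds.)
Carrying out the integral gives A² · 45·π·λ^7/2.
So A² = (45·π·λ^7/2)^(−1).
Substituting λ = 0.686 gives A² = 0.1979, so A = 0.4448.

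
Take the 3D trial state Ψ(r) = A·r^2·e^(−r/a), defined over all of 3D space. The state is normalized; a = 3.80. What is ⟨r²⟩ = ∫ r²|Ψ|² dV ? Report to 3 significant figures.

⟨r^2⟩ ≈ 202

⟨r²⟩ = ∫ r^2 |Ψ|² 4πr² dr over the full domain.
Using ∫₀^∞ rⁿ e^(−αr) dr = n!/αⁿ⁺¹, evaluating both integrals, ⟨r²⟩ = 14·a^2.
With a = 3.80, ⟨r^2⟩ = 202.2.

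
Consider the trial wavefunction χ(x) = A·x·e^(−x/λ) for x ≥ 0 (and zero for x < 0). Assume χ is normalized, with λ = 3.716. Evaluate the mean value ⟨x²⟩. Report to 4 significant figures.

⟨x^2⟩ ≈ 41.43

⟨x²⟩ = ∫ x^2 |χ|² dx over the full domain.
Evaluating both integrals, ⟨x²⟩ = 3·λ^2.
With λ = 3.716, ⟨x^2⟩ = 41.426.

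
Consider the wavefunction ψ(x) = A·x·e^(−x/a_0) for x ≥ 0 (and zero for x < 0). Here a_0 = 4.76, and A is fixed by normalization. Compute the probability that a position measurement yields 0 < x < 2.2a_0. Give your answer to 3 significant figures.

The probability is P = ∫ |ψ|² dx over [0, 2.2a_0].
The normalization integral ∫|ψ|²dx over the whole domain equals a_0^3/4·A², and A² cancels in the ratio.
Substituting u = x/a_0, A² and the length scale cancel in the ratio: P = ∫_{0}^{2.2} u^2·e^(-2·u) du / ∫_{0}^{∞} u^2·e^(-2·u) du.
Using ∫ u^2·e^(-2·u) du = -(2·u^2 + 2·u + 1)·e^(-2·u)/4, the numerator is 1/4 - 377·e^(-22/5)/100 and the denominator is 1/4.
Evaluating gives P = 0.8149.

P ≈ 0.815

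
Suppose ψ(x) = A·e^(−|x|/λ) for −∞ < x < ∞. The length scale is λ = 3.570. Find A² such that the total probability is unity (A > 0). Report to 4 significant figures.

A^2 ≈ 0.2801

Normalization requires ∫|ψ|² dx = 1, integrated from −∞ to ∞.
∫|ψ|² dx = A²·(λ).
Substituting λ = 3.570 gives A² = 0.28011, so A = 0.52926.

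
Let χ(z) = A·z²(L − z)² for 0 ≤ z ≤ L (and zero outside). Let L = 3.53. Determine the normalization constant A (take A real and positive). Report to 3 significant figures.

Normalization requires ∫|χ|² dz = 1, integrated from 0 to L.
Expanding the polynomial and integrating term by term, carrying out the integral gives A² · L^9/630.
Setting this equal to 1 gives A² = 1/(L^9/630).
With L = 3.53: A² = 0.007402 and A = 0.08604.

A ≈ 0.0860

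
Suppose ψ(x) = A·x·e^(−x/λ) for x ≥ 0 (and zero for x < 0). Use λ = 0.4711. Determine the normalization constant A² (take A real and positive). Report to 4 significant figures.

A^2 ≈ 38.26

Normalization requires ∫|ψ|² dx = 1, integrated from 0 to ∞.
Recall ∫₀^∞ x^m e^(−x/β) dx = m!·β^(m+1), ∫|ψ|² dx = A²·(λ^3/4).
With λ = 0.4711: A² = 38.258 and A = 6.1853.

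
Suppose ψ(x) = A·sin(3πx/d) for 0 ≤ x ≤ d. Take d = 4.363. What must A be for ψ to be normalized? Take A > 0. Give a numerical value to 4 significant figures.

We need A² ∫|f|² dx = 1, taking the integral from 0 to d.
With ψ = A·sin(3πx/d), the integral evaluates to A²·[d/2].
Hence A² = 1/[d/2].
With d = 4.363: A² = 0.45840 and A = 0.67705.

A ≈ 0.6771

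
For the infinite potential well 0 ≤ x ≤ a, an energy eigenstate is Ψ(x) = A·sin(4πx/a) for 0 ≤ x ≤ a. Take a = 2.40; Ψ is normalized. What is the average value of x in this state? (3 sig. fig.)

By definition ⟨x⟩ = ∫ x |Ψ(x)|² dx.
With ∫₀^a sin²(nπx/a) dx = a/2, evaluating both integrals, ⟨x⟩ = a/2.
Putting a = 2.40 gives 1.200.

⟨x⟩ ≈ 1.20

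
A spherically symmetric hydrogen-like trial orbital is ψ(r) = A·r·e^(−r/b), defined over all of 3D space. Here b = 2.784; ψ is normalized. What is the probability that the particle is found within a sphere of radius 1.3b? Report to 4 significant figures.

P = ∫ |ψ|² 4πr² dr over r ≤ 1.3b.
A² is fixed by ∫₀^∞ 4πr²|ψ|² dr = 1, i.e. A² = (3·π·b^5)^(−1).
In terms of u = r/b (A², 4π and the length scale all cancel between numerator and denominator), P = [∫_{0}^{1.3} u^4·e^(-2·u) du] / [∫_{0}^{∞} u^4·e^(-2·u) du].
Using ∫ u^4·e^(-2·u) du = -(u^4/2 + u^3 + 3·u^2/2 + 3·u/2 + 3/4)·e^(-2·u), the numerator is ≈ 0.0919324 and the denominator is 3/4.
Taking the ratio yields P = 0.12258.

P ≈ 0.1226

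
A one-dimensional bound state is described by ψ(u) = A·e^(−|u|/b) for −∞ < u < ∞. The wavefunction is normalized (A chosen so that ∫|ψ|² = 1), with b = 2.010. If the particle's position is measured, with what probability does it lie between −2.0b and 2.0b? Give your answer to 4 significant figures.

|ψ|² is the probability density, so P = ∫_{−2.0b}^{2.0b} |ψ|² du.
Since A² = 1/(b), this is the region integral divided by the full normalization integral.
Both integrals are even about u = 0, so only the u ≥ 0 halves are needed (the factors of 2 cancel). Let t = u/b; then A² and the length scale cancel, so P = ∫_{0}^{2.0} e^(-2·t) dt ÷ ∫_{0}^{∞} e^(-2·t) dt.
Using ∫ e^(-2·t) dt = -e^(-2·t)/2, the numerator is 1/2 - e^(-4)/2 and the denominator is 1/2.
Evaluating gives P = 0.98168.

P ≈ 0.9817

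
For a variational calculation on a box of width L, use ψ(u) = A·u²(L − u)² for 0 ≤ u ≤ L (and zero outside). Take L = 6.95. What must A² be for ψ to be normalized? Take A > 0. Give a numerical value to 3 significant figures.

Normalization requires ∫|ψ|² du = 1, integrated from 0 to L.
Expanding the polynomial and integrating term by term, with ψ = A·u²(L − u)², the integral evaluates to A²·[L^9/630].
With L = 6.95: A² = 0.00001665 and A = 0.004081.

A^2 ≈ 0.0000167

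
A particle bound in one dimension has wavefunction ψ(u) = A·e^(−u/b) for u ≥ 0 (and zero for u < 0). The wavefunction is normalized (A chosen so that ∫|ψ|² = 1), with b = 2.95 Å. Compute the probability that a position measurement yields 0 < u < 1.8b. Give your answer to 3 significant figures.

P ≈ 0.973

The probability is P = ∫ |ψ|² du over [0, 1.8b].
Since A² = 1/(b/2), this is the region integral divided by the full normalization integral.
In terms of t = u/b (A² and the length scale cancel between numerator and denominator), P = [∫_{0}^{1.8} e^(-2·t) dt] / [∫_{0}^{∞} e^(-2·t) dt].
With ∫ e^(-2·t) dt = -e^(-2·t)/2 + C, the region integral is 1/2 - e^(-18/5)/2 and the full one is 1/2.
This works out to P = 0.9727.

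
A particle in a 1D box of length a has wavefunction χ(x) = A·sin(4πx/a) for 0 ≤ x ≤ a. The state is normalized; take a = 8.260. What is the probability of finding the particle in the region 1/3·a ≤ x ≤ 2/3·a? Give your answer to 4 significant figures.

P ≈ 0.4022

P = ∫_{1/3·a}^{2/3·a} |χ(x)|² dx.
Since A² = 1/(a/2), this is the region integral divided by the full normalization integral.
In terms of u = x/a (A² and the length scale cancel between numerator and denominator), P = [∫_{1/3}^{2/3} sin(4·π·u)^2 du] / [∫_{0}^{1} sin(4·π·u)^2 du].
Using ∫ sin(4·π·u)^2 du = u/2 - sin(4·π·u)·cos(4·π·u)/(8·π), the numerator is √(3)/(16·π) + 1/6 and the denominator is 1/2.
This works out to P = (√(3)/8 + π/3)/π.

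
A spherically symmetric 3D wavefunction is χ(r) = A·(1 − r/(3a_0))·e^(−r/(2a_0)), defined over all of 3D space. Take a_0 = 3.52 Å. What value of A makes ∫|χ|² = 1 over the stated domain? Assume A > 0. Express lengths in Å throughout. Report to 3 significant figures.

Require ∫ |χ|² 4πr² dr = 1 over the whole domain.
(Spherical symmetry: dV = 4πr² dr.)
The integral (without the A² prefactor) comes out to 8·π·a_0^3/3.
Setting this equal to 1 gives A² = 1/(8·π·a_0^3/3).
Plugging in a_0 = 3.52 yields A = 0.05232.

A ≈ 0.0523 Å^(-3/2)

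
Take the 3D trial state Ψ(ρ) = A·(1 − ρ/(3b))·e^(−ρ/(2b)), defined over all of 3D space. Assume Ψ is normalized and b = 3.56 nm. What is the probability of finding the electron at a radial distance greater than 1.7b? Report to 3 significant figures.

P ≈ 0.712

With dV = 4πρ²dρ, the probability is ∫|Ψ|² dV over ρ > 1.7b.
Normalization gives A² = 1/(8·π·b^3/3).
Let u = ρ/b; then A², 4π and the length scale all cancel, so P = ∫_{1.7}^{∞} u^2·(1 - u/3)^2·e^(-u) du ÷ ∫_{0}^{∞} u^2·(1 - u/3)^2·e^(-u) du.
An antiderivative of u^2·(1 - u/3)^2·e^(-u) is (-u^4 + 2·u^3 - 3·u^2 - 6·u - 6)·e^(-u)/9; evaluating from 1.7 to ∞ gives ≈ 0.47490, while the full integral is 2/3.
This evaluates to P = 0.7123.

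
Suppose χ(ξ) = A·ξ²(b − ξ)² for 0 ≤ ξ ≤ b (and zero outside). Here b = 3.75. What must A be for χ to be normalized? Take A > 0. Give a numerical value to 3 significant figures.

Normalization requires ∫|χ|² dξ = 1, integrated from 0 to b.
The integral (without the A² prefactor) comes out to b^9/630.
Hence A² = 1/[b^9/630].
Plugging in b = 3.75 yields A = 0.06554.

A ≈ 0.0655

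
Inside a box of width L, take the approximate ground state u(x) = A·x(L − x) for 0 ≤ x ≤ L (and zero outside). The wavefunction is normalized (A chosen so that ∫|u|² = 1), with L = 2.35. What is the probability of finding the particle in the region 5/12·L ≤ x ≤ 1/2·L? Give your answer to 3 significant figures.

P ≈ 0.153

The probability is P = ∫ |u|² dx over [5/12·L, 1/2·L].
With A² fixed by ∫|u|² = 1, i.e. A² = (L^5/30)^(−1), substitute and integrate.
Substituting t = x/L, A² and the length scale cancel in the ratio: P = ∫_{5/12}^{1/2} t^2·(1 - t)^2 dt / ∫_{0}^{1} t^2·(1 - t)^2 dt.
Using ∫ t^2·(1 - t)^2 dt = t^3·(6·t^2 - 15·t + 10)/30, the numerator is ≈ 0.0051127 and the denominator is 1/30.
Taking the ratio, P = 0.1534.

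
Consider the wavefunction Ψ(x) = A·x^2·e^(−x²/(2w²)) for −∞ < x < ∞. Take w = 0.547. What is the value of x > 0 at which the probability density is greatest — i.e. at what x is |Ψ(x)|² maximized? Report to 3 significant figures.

x ≈ 0.774

Differentiate |Ψ(x)|² with respect to x and set to zero.
Solving yields x = √(2)·w.
With w = 0.547, the value of x > 0 at which the probability density is greatest is 0.7736.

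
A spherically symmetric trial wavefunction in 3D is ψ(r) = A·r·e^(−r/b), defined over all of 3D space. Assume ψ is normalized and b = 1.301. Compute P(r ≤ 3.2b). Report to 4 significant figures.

P ≈ 0.7649

With dV = 4πr²dr, the probability is ∫|ψ|² dV over r ≤ 3.2b.
The full normalization integral is A²·[3·π·b^5] = 1, fixing A².
Substituting u = r/b, A², 4π and the length scale all cancel in the ratio: P = ∫_{0}^{3.2} u^4·e^(-2·u) du / ∫_{0}^{∞} u^4·e^(-2·u) du.
Using ∫ u^4·e^(-2·u) du = -(u^4/2 + u^3 + 3·u^2/2 + 3·u/2 + 3/4)·e^(-2·u), the numerator is ≈ 0.573697 and the denominator is 3/4.
This evaluates to P = 0.76493.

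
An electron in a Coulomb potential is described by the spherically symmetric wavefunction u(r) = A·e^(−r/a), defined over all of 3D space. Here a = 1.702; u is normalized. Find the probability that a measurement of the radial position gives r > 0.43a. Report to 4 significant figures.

P ≈ 0.9436

P = ∫ |u|² 4πr² dr over r > 0.43a.
The full normalization integral is A²·[π·a^3] = 1, fixing A².
In terms of t = r/a (A², 4π and the length scale all cancel between numerator and denominator), P = [∫_{0.43}^{∞} t^2·e^(-2·t) dt] / [∫_{0}^{∞} t^2·e^(-2·t) dt].
With ∫ t^2·e^(-2·t) dt = -(2·t^2 + 2·t + 1)·e^(-2·t)/4 + C, the region integral is ≈ 0.235892 and the full one is 1/4.
This evaluates to P = 0.94357.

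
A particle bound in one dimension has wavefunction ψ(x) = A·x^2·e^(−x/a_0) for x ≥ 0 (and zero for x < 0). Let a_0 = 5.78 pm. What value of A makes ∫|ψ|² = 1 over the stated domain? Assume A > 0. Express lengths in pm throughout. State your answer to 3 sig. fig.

A ≈ 0.0144 pm^(-5/2)

We need A² ∫|f|² dx = 1, taking the integral from 0 to ∞.
∫|ψ|² dx = A²·(3·a_0^5/4).
Plugging in a_0 = 5.78 yields A = 0.01438.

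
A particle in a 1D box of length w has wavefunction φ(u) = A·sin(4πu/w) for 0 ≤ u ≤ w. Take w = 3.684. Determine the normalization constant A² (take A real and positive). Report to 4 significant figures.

The normalization condition is ∫|φ|² du = 1 from 0 to w.
With ∫₀^w sin²(nπu/w) du = w/2, the integral (without the A² prefactor) comes out to w/2.
Plugging in w = 3.684 yields A = 0.73681.

A^2 ≈ 0.5429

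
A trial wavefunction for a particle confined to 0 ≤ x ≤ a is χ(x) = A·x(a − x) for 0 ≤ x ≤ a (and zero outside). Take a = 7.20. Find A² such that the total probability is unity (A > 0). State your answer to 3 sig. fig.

A^2 ≈ 0.00155

The normalization condition is ∫|χ|² dx = 1 from 0 to a.
Expanding the polynomial and integrating term by term, with χ = A·x(a − x), the integral evaluates to A²·[a^5/30].
Hence A² = 1/[a^5/30].
Substituting a = 7.20 gives A² = 0.001550, so A = 0.03938.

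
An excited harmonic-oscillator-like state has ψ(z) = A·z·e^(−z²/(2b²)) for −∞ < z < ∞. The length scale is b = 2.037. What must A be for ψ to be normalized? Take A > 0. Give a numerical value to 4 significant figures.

Normalization requires ∫|ψ|² dz = 1, integrated from −∞ to ∞.
Differentiating ∫e^(−αz²) dz = √(π/α) under α to get the higher moments, with ψ = A·z·e^(−z²/(2b²)), the integral evaluates to A²·[√(π)·b^3/2].
With b = 2.037: A² = 0.13350 and A = 0.36538.

A ≈ 0.3654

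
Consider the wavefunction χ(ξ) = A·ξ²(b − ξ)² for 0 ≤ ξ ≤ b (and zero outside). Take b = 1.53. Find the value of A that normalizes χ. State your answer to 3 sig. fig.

The normalization condition is ∫|χ|² dξ = 1 from 0 to b.
The integral (without the A² prefactor) comes out to b^9/630.
So A² = (b^9/630)^(−1).
Substituting b = 1.53 gives A² = 13.71, so A = 3.703.

A ≈ 3.70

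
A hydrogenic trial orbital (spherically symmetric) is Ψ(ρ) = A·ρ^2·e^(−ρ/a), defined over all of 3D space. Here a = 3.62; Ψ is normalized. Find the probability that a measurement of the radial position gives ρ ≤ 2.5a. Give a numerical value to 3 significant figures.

P ≈ 0.238

P = ∫ |Ψ|² 4πρ² dρ over ρ ≤ 2.5a.
The full normalization integral is A²·[45·π·a^7/2] = 1, fixing A².
In terms of u = ρ/a (A², 4π and the length scale all cancel between numerator and denominator), P = [∫_{0}^{2.5} u^6·e^(-2·u) du] / [∫_{0}^{∞} u^6·e^(-2·u) du].
With ∫ u^6·e^(-2·u) du = -(4·u^6 + 12·u^5 + 30·u^4 + 60·u^3 + 90·u^2 + 90·u + 45)·e^(-2·u)/8 + C, the region integral is ≈ 1.3377 and the full one is 45/8.
This evaluates to P = 0.2378.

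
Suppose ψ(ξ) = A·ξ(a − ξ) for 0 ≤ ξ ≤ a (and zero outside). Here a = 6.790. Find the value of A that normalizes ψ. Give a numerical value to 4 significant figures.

Require ∫ |ψ|² dξ = 1 over the whole domain.
Expanding the polynomial and integrating term by term, with ψ = A·ξ(a − ξ), the integral evaluates to A²·[a^5/30].
Hence A² = 1/[a^5/30].
With a = 6.790: A² = 0.0020786 and A = 0.045592.

A ≈ 0.04559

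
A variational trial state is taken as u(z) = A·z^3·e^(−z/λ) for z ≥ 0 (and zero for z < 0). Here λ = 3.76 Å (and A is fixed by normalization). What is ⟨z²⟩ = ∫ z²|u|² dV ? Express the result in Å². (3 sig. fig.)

The expectation value is the |u|²-weighted average of z^2: ∫ z^2|u|² dz.
Recall ∫₀^∞ z^m e^(−z/β) dz = m!·β^(m+1), since the A² factors cancel between numerator and denominator, ⟨z²⟩ = 14·λ^2.
Putting λ = 3.76 gives 197.9.

⟨z^2⟩ ≈ 198 Å^2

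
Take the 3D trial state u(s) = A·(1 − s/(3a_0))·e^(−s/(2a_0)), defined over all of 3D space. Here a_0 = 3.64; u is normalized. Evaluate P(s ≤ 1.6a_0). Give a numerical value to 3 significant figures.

P ≈ 0.272

With dV = 4πs²ds, the probability is ∫|u|² dV over s ≤ 1.6a_0.
The full normalization integral is A²·[8·π·a_0^3/3] = 1, fixing A².
Substituting t = s/a_0, A², 4π and the length scale all cancel in the ratio: P = ∫_{0}^{1.6} t^2·(1 - t/3)^2·e^(-t) dt / ∫_{0}^{∞} t^2·(1 - t/3)^2·e^(-t) dt.
An antiderivative of t^2·(1 - t/3)^2·e^(-t) is (-t^4 + 2·t^3 - 3·t^2 - 6·t - 6)·e^(-t)/9; evaluating from 0 to 1.6 gives ≈ 0.18118, while the full integral is 2/3.
This evaluates to P = 0.2718.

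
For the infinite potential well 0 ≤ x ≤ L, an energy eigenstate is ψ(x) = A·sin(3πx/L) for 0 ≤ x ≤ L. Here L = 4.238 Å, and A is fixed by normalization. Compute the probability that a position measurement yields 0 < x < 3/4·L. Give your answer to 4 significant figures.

P ≈ 0.6969

P = ∫_{0}^{3/4·L} |ψ(x)|² dx.
With A² fixed by ∫|ψ|² = 1, i.e. A² = (L/2)^(−1), substitute and integrate.
In terms of u = x/L (A² and the length scale cancel between numerator and denominator), P = [∫_{0}^{3/4} sin(3·π·u)^2 du] / [∫_{0}^{1} sin(3·π·u)^2 du].
An antiderivative of sin(3·π·u)^2 is u/2 - sin(6·π·u)/(12·π); evaluating from 0 to 3/4 gives 3/8 - 1/(12·π), while the full integral is 1/2.
Evaluating gives P = (-2 + 9·π)/(12·π).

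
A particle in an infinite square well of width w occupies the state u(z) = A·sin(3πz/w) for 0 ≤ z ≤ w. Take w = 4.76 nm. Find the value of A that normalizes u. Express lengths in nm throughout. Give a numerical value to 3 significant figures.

The normalization condition is ∫|u|² dz = 1 from 0 to w.
Carrying out the integral gives A² · w/2.
Hence A² = 1/[w/2].
Substituting w = 4.76 gives A² = 0.4202, so A = 0.6482.

A ≈ 0.648 nm^(-1/2)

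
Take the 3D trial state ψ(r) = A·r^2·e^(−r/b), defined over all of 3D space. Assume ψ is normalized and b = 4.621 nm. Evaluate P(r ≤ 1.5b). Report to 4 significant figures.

P = ∫ |ψ|² 4πr² dr over r ≤ 1.5b.
A² is fixed by ∫₀^∞ 4πr²|ψ|² dr = 1, i.e. A² = (45·π·b^7/2)^(−1).
In terms of u = r/b (A², 4π and the length scale all cancel between numerator and denominator), P = [∫_{0}^{1.5} u^6·e^(-2·u) du] / [∫_{0}^{∞} u^6·e^(-2·u) du].
An antiderivative of u^6·e^(-2·u) is -(4·u^6 + 12·u^5 + 30·u^4 + 60·u^3 + 90·u^2 + 90·u + 45)·e^(-2·u)/8; evaluating from 0 to 1.5 gives ≈ 0.188486, while the full integral is 45/8.
This evaluates to P = 0.033509.

P ≈ 0.03351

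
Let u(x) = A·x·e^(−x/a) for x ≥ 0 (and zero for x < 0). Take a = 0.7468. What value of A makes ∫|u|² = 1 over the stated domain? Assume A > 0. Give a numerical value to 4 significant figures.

A ≈ 3.099

Require ∫ |u|² dx = 1 over the whole domain.
∫|u|² dx = A²·(a^3/4).
Hence A² = 1/[a^3/4].
Plugging in a = 0.7468 yields A = 3.0990.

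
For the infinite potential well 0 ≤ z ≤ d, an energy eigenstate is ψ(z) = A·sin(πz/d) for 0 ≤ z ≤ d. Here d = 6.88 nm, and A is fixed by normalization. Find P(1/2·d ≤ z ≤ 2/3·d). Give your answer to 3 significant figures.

|ψ|² is the probability density, so P = ∫_{1/2·d}^{2/3·d} |ψ|² dz.
The normalization integral ∫|ψ|²dz over the whole domain equals d/2·A², and A² cancels in the ratio.
Substituting u = z/d, A² and the length scale cancel in the ratio: P = ∫_{1/2}^{2/3} sin(π·u)^2 du / ∫_{0}^{1} sin(π·u)^2 du.
Using ∫ sin(π·u)^2 du = u/2 - sin(2·π·u)/(4·π), the numerator is √(3)/(8·π) + 1/12 and the denominator is 1/2.
Evaluating gives P = (√(3)/4 + π/6)/π.

P ≈ 0.304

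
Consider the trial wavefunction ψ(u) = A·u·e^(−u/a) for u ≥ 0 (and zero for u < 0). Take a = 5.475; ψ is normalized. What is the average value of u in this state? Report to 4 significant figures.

⟨u⟩ ≈ 8.213

⟨u⟩ = ∫ u |ψ|² du over the full domain.
Using ∫₀^∞ uⁿ e^(−αu) du = n!/αⁿ⁺¹, the ratio of the moment integral to the normalization integral gives ⟨u⟩ = 3·a/2.
Putting a = 5.475 gives 8.2125.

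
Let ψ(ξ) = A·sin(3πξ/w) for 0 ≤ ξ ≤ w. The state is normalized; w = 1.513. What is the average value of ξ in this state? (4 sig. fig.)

By definition ⟨ξ⟩ = ∫ ξ |ψ(ξ)|² dξ.
The ratio of the moment integral to the normalization integral gives ⟨ξ⟩ = w/2.
Putting w = 1.513 gives 0.75650.

⟨ξ⟩ ≈ 0.7565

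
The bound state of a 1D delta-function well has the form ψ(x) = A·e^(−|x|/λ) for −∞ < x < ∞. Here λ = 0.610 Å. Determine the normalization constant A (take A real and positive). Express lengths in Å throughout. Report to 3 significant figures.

Normalization requires ∫|ψ|² dx = 1, integrated from −∞ to ∞.
With ∫₀^∞ x^0 e^(−αx) dx = 0!/α^1, carrying out the integral gives A² · λ.
Setting this equal to 1 gives A² = 1/(λ).
Substituting λ = 0.610 gives A² = 1.639, so A = 1.280.

A ≈ 1.28 Å^(-1/2)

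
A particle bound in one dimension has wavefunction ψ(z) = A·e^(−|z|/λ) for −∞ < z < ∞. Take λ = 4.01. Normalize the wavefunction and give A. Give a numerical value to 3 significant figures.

We need A² ∫|f|² dz = 1, taking the integral from −∞ to ∞.
Carrying out the integral gives A² · λ.
Hence A² = 1/[λ].
Substituting λ = 4.01 gives A² = 0.2494, so A = 0.4994.

A ≈ 0.499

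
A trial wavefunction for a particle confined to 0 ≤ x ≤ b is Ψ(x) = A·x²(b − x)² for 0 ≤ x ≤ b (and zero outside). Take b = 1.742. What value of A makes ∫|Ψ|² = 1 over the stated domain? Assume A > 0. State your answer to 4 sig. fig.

Normalization requires ∫|Ψ|² dx = 1, integrated from 0 to b.
The integral (without the A² prefactor) comes out to b^9/630.
Hence A² = 1/[b^9/630].
Plugging in b = 1.742 yields A = 2.0652.

A ≈ 2.065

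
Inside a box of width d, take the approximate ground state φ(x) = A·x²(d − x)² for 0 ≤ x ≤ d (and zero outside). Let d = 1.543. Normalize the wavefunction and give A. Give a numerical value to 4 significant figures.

A ≈ 3.565

Require ∫ |φ|² dx = 1 over the whole domain.
Expanding the polynomial and integrating term by term, with φ = A·x²(d − x)², the integral evaluates to A²·[d^9/630].
Plugging in d = 1.543 yields A = 3.5647.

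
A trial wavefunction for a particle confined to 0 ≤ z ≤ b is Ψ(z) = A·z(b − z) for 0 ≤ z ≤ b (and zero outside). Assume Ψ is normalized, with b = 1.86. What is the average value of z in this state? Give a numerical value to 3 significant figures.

⟨z⟩ ≈ 0.930

The expectation value is the |Ψ|²-weighted average of z: ∫ z|Ψ|² dz.
Expanding the polynomial and integrating term by term, since the A² factors cancel between numerator and denominator, ⟨z⟩ = b/2.
With b = 1.86, ⟨z⟩ = 0.9300.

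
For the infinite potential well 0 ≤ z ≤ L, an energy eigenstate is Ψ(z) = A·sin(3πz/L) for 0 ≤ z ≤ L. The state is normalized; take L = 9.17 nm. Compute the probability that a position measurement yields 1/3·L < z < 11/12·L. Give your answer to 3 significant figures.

P ≈ 0.636

|Ψ|² is the probability density, so P = ∫_{1/3·L}^{11/12·L} |Ψ|² dz.
The normalization integral ∫|Ψ|²dz over the whole domain equals L/2·A², and A² cancels in the ratio.
In terms of u = z/L (A² and the length scale cancel between numerator and denominator), P = [∫_{1/3}^{11/12} sin(3·π·u)^2 du] / [∫_{0}^{1} sin(3·π·u)^2 du].
With ∫ sin(3·π·u)^2 du = u/2 - sin(6·π·u)/(12·π) + C, the region integral is 1/(12·π) + 7/24 and the full one is 1/2.
This works out to P = (2 + 7·π)/(12·π).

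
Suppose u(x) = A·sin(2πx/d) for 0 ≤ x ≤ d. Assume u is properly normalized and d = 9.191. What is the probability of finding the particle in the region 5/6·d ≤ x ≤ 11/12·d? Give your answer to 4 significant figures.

|u|² is the probability density, so P = ∫_{5/6·d}^{11/12·d} |u|² dx.
With A² fixed by ∫|u|² = 1, i.e. A² = (d/2)^(−1), substitute and integrate.
In terms of t = x/d (A² and the length scale cancel between numerator and denominator), P = [∫_{5/6}^{11/12} sin(2·π·t)^2 dt] / [∫_{0}^{1} sin(2·π·t)^2 dt].
Using ∫ sin(2·π·t)^2 dt = t/2 - sin(4·π·t)/(8·π), the numerator is 1/24 and the denominator is 1/2.
The result is P = 1/12.

P ≈ 0.08333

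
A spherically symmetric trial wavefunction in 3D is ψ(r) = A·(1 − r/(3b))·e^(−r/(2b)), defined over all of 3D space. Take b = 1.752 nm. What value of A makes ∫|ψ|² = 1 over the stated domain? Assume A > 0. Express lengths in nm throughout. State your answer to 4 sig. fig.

We need A² ∫|f|² 4πr² dr = 1, taking the integral from 0 to ∞.
The angular integral contributes 4π, leaving ∫₀^∞ r²|ψ|² dr.
Using ∫₀^∞ rⁿ e^(−αr) dr = n!/αⁿ⁺¹, with ψ = A·(1 − r/(3b))·e^(−r/(2b)), the integral evaluates to A²·[8·π·b^3/3].
Hence A² = 1/[8·π·b^3/3].
Substituting b = 1.752 gives A² = 0.022196, so A = 0.14898.

A ≈ 0.1490 nm^(-3/2)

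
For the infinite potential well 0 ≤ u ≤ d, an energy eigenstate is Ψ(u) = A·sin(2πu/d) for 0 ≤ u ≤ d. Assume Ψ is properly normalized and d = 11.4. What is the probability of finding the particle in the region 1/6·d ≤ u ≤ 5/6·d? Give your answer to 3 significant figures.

|Ψ|² is the probability density, so P = ∫_{1/6·d}^{5/6·d} |Ψ|² du.
The normalization integral ∫|Ψ|²du over the whole domain equals d/2·A², and A² cancels in the ratio.
In terms of t = u/d (A² and the length scale cancel between numerator and denominator), P = [∫_{1/6}^{5/6} sin(2·π·t)^2 dt] / [∫_{0}^{1} sin(2·π·t)^2 dt].
With ∫ sin(2·π·t)^2 dt = t/2 - sin(4·π·t)/(8·π) + C, the region integral is √(3)/(8·π) + 1/3 and the full one is 1/2.
Evaluating gives P = √(3)/(4·π) + 2/3.

P ≈ 0.804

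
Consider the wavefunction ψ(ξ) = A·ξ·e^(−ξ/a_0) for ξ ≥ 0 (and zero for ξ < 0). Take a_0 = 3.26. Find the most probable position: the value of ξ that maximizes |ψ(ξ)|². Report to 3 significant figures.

ξ ≈ 3.26

Differentiate |ψ(ξ)|² with respect to ξ and set to zero.
Solving yields ξ = a_0.
With a_0 = 3.26, the most probable position is 3.260.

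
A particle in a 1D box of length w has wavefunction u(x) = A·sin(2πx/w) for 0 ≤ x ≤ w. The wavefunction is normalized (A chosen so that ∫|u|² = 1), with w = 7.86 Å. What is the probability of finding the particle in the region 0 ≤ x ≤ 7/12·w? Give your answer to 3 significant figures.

P ≈ 0.514

P = ∫_{0}^{7/12·w} |u(x)|² dx.
With A² fixed by ∫|u|² = 1, i.e. A² = (w/2)^(−1), substitute and integrate.
Substituting t = x/w, A² and the length scale cancel in the ratio: P = ∫_{0}^{7/12} sin(2·π·t)^2 dt / ∫_{0}^{1} sin(2·π·t)^2 dt.
An antiderivative of sin(2·π·t)^2 is t/2 - sin(4·π·t)/(8·π); evaluating from 0 to 7/12 gives -√(3)/(16·π) + 7/24, while the full integral is 1/2.
This works out to P = -√(3)/(8·π) + 7/12.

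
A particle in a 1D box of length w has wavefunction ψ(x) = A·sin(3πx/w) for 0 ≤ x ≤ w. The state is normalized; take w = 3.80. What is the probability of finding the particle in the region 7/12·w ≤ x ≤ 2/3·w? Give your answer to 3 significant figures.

P ≈ 0.0303

P = ∫_{7/12·w}^{2/3·w} |ψ(x)|² dx.
Since A² = 1/(w/2), this is the region integral divided by the full normalization integral.
Let u = x/w; then A² and the length scale cancel, so P = ∫_{7/12}^{2/3} sin(3·π·u)^2 du ÷ ∫_{0}^{1} sin(3·π·u)^2 du.
With ∫ sin(3·π·u)^2 du = u/2 - sin(6·π·u)/(12·π) + C, the region integral is 1/24 - 1/(12·π) and the full one is 1/2.
Taking the ratio, P = (-2 + π)/(12·π).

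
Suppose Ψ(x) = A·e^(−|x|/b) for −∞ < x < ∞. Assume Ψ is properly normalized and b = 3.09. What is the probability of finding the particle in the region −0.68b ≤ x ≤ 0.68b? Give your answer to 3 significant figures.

P = ∫_{−0.68b}^{0.68b} |Ψ(x)|² dx.
With A² fixed by ∫|Ψ|² = 1, i.e. A² = (b)^(−1), substitute and integrate.
By symmetry take twice the x ≥ 0 contribution in numerator and denominator; the 2's cancel. Substituting u = x/b, A² and the length scale cancel in the ratio: P = ∫_{0}^{0.68} e^(-2·u) du / ∫_{0}^{∞} e^(-2·u) du.
With ∫ e^(-2·u) du = -e^(-2·u)/2 + C, the region integral is 1/2 - e^(-34/25)/2 and the full one is 1/2.
This works out to P = 0.7433.

P ≈ 0.743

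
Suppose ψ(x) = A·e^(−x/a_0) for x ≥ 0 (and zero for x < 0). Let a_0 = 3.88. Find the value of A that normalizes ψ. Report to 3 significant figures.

The normalization condition is ∫|ψ|² dx = 1 from 0 to ∞.
Using ∫₀^∞ xⁿ e^(−αx) dx = n!/αⁿ⁺¹, the integral (without the A² prefactor) comes out to a_0/2.
So A² = (a_0/2)^(−1).
With a_0 = 3.88: A² = 0.5155 and A = 0.7180.

A ≈ 0.718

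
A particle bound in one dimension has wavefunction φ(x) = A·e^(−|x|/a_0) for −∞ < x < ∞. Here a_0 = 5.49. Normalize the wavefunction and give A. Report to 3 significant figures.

We need A² ∫|f|² dx = 1, taking the integral from −∞ to ∞.
With φ = A·e^(−|x|/a_0), the integral evaluates to A²·[a_0].
With a_0 = 5.49: A² = 0.1821 and A = 0.4268.

A ≈ 0.427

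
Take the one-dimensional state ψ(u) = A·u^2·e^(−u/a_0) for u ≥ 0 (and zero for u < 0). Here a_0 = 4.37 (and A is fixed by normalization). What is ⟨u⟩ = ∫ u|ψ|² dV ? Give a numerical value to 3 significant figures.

The expectation value is the |ψ|²-weighted average of u: ∫ u|ψ|² du.
With ∫₀^∞ u^5 e^(−αu) du = 5!/α^6, the ratio of the moment integral to the normalization integral gives ⟨u⟩ = 5·a_0/2.
Putting a_0 = 4.37 gives 10.93.

⟨u⟩ ≈ 10.9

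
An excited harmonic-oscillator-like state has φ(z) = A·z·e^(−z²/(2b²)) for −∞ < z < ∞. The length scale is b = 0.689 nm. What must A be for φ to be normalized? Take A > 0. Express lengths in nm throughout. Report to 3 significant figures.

The normalization condition is ∫|φ|² dz = 1 from −∞ to ∞.
Carrying out the integral gives A² · √(π)·b^3/2.
So A² = (√(π)·b^3/2)^(−1).
Substituting b = 0.689 gives A² = 3.450, so A = 1.857.

A ≈ 1.86 nm^(-3/2)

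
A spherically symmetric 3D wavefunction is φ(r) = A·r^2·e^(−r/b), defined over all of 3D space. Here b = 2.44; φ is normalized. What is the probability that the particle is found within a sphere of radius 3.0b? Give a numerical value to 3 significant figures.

P ≈ 0.394

Integrate the radial probability density 4πr²|φ|² over r ≤ 3.0b.
A² is fixed by ∫₀^∞ 4πr²|φ|² dr = 1, i.e. A² = (45·π·b^7/2)^(−1).
Let u = r/b; then A², 4π and the length scale all cancel, so P = ∫_{0}^{3.0} u^6·e^(-2·u) du ÷ ∫_{0}^{∞} u^6·e^(-2·u) du.
An antiderivative of u^6·e^(-2·u) is -(4·u^6 + 12·u^5 + 30·u^4 + 60·u^3 + 90·u^2 + 90·u + 45)·e^(-2·u)/8; evaluating from 0 to 3.0 gives ≈ 2.2145, while the full integral is 45/8.
Taking the ratio yields P = 0.3937.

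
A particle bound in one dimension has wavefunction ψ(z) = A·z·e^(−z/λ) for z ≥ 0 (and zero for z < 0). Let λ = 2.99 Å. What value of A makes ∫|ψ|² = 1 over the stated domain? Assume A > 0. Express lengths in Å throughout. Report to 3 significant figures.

The normalization condition is ∫|ψ|² dz = 1 from 0 to ∞.
Recall ∫₀^∞ z^m e^(−z/β) dz = m!·β^(m+1), with ψ = A·z·e^(−z/λ), the integral evaluates to A²·[λ^3/4].
Plugging in λ = 2.99 yields A = 0.3868.

A ≈ 0.387 Å^(-3/2)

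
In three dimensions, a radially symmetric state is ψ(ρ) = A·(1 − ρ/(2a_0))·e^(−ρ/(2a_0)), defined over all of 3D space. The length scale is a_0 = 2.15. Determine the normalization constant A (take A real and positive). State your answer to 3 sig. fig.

The normalization condition is ∫|ψ|² 4πρ² dρ = 1 from 0 to ∞.
The angular integral contributes 4π, leaving ∫₀^∞ ρ²|ψ|² dρ.
With ∫₀^∞ ρ^4 e^(−αρ) dρ = 4!/α^5, carrying out the integral gives A² · 8·π·a_0^3.
So A² = (8·π·a_0^3)^(−1).
With a_0 = 2.15: A² = 0.004004 and A = 0.06327.

A ≈ 0.0633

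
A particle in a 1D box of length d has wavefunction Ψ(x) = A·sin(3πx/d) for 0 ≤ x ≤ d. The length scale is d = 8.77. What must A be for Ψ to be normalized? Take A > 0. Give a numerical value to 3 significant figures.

We need A² ∫|f|² dx = 1, taking the integral from 0 to d.
With ∫₀^d sin²(nπx/d) dx = d/2, ∫|Ψ|² dx = A²·(d/2).
Plugging in d = 8.77 yields A = 0.4775.

A ≈ 0.478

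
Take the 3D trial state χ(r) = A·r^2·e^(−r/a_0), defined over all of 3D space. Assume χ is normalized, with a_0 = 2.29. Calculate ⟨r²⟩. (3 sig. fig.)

⟨r²⟩ = ∫ r^2 |χ|² 4πr² dr over the full domain.
The ratio of the moment integral to the normalization integral gives ⟨r²⟩ = 14·a_0^2.
Putting a_0 = 2.29 gives 73.42.

⟨r^2⟩ ≈ 73.4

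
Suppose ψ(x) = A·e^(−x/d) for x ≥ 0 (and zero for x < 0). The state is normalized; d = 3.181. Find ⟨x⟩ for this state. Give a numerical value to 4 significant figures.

The expectation value is the |ψ|²-weighted average of x: ∫ x|ψ|² dx.
Using ∫₀^∞ xⁿ e^(−αx) dx = n!/αⁿ⁺¹, since the A² factors cancel between numerator and denominator, ⟨x⟩ = d/2.
With d = 3.181, ⟨x⟩ = 1.5905.

⟨x⟩ ≈ 1.591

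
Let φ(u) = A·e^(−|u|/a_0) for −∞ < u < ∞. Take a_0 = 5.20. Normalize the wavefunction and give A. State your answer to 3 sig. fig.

The normalization condition is ∫|φ|² du = 1 from −∞ to ∞.
With ∫₀^∞ u^0 e^(−αu) du = 0!/α^1, ∫|φ|² du = A²·(a_0).
Setting this equal to 1 gives A² = 1/(a_0).
Plugging in a_0 = 5.20 yields A = 0.4385.

A ≈ 0.439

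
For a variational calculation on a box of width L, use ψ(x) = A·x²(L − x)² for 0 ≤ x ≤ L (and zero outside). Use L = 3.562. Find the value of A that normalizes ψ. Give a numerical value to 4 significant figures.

A ≈ 0.08261

The normalization condition is ∫|ψ|² dx = 1 from 0 to L.
Expanding the polynomial and integrating term by term, carrying out the integral gives A² · L^9/630.
Setting this equal to 1 gives A² = 1/(L^9/630).
With L = 3.562: A² = 0.0068249 and A = 0.082613.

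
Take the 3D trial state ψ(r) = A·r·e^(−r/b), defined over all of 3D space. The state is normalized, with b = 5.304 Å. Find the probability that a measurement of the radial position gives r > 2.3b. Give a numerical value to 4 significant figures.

Integrate the radial probability density 4πr²|ψ|² over r > 2.3b.
The full normalization integral is A²·[3·π·b^5] = 1, fixing A².
Substituting u = r/b, A², 4π and the length scale all cancel in the ratio: P = ∫_{2.3}^{∞} u^4·e^(-2·u) du / ∫_{0}^{∞} u^4·e^(-2·u) du.
With ∫ u^4·e^(-2·u) du = -(u^4/2 + u^3 + 3·u^2/2 + 3·u/2 + 3/4)·e^(-2·u) + C, the region integral is ≈ 0.384926 and the full one is 3/4.
This evaluates to P = 0.51323.

P ≈ 0.5132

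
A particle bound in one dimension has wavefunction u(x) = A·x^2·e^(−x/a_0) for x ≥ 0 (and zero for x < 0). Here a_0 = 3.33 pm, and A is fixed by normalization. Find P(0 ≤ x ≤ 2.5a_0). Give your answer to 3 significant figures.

P = ∫_{0}^{2.5a_0} |u(x)|² dx.
Since A² = 1/(3·a_0^5/4), this is the region integral divided by the full normalization integral.
Substituting t = x/a_0, A² and the length scale cancel in the ratio: P = ∫_{0}^{2.5} t^4·e^(-2·t) dt / ∫_{0}^{∞} t^4·e^(-2·t) dt.
An antiderivative of t^4·e^(-2·t) is -(t^4/2 + t^3 + 3·t^2/2 + 3·t/2 + 3/4)·e^(-2·t); evaluating from 0 to 2.5 gives 3/4 - 1569·e^(-5)/32, while the full integral is 3/4.
This works out to P = 0.5595.

P ≈ 0.560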